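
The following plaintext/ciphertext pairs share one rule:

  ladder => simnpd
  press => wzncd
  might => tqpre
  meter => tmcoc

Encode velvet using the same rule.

In ladder: l→s is +7, a→i is +8, d→m is +9, d→n is +10 — the shift increases by 1 each position. Letter i (0-indexed) is shifted by i+7, so successive shifts are 7, 8, 9, ….
For velvet: v+7=c, e+8=m, l+9=u, v+10=f, e+11=p, t+12=f.

cmufpf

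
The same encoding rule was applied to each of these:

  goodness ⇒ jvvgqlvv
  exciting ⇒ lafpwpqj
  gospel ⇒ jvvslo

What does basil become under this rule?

ehvpo

The shift depends on letter class: consonant g→j is +3, but vowel o→v is +7. Vowels shift forward by 7 and consonants shift forward by 3.
On basil: b(cons)+3=e, a(vowel)+7=h, s(cons)+3=v, i(vowel)+7=p, l(cons)+3=o.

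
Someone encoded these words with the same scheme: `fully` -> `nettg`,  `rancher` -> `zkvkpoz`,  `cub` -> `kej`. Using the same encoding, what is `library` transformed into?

tsjzkzg

The shift depends on letter class: consonant f→n is +8, but vowel u→e is +10. Two shifts are in play — +10 for a/e/i/o/u, +8 for every other letter.
On library: l(cons)+8=t, i(vowel)+10=s, b(cons)+8=j, r(cons)+8=z, a(vowel)+10=k, r(cons)+8=z, y(cons)+8=g.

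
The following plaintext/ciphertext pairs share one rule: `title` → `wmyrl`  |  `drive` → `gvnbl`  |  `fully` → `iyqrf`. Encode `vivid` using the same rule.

ymaok

In title: t→w is +3, i→m is +4, t→y is +5, l→r is +6 — the shift increases by 1 each position. Letter i (0-indexed) is shifted by i+3, so successive shifts are 3, 4, 5, ….
Applying it to vivid: v+3=y, i+4=m, v+5=a, i+6=o, d+7=k.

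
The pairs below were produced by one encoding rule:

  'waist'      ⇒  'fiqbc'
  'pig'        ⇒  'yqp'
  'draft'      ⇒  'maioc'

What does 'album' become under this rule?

The shift depends on letter class: consonant w→f is +9, but vowel a→i is +8. Two shifts are in play — +8 for a/e/i/o/u, +9 for every other letter.
On album: a(vowel)+8=i, l(cons)+9=u, b(cons)+9=k, u(vowel)+8=c, m(cons)+9=v.

iukcv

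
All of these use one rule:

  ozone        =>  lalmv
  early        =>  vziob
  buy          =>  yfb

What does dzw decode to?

Each pair mirrors across the alphabet (o↔l, z↔a, o↔l): positions sum to 25. Each letter is replaced by its mirror in the alphabet: a↔z, b↔y, c↔x, and so on (the Atbash cipher).
Reversing it on dzw: d↔w, z↔a, w↔d.

wad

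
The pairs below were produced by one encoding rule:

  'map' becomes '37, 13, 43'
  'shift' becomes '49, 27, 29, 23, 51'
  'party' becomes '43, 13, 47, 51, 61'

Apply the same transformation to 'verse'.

55, 21, 47, 49, 21

The formula is n = 2×(alphabet index, a=1) + 11.
Applying it to verse: v=22→55, e=5→21, r=18→47, s=19→49, e=5→21.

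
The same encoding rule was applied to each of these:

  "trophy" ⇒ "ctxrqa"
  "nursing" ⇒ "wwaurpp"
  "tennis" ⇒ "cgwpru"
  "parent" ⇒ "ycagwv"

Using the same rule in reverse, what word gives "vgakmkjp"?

Shifts by position in trophy: pos 0: t→c (+9), pos 1: r→t (+2), pos 2: o→x (+9), pos 3: p→r (+2) — repeating every 2. A repeating key of period 2 is used — shifts +9, +2 over and over.
Reversing it on vgakmkjp: v−9=m, g−2=e, a−9=r, k−2=i, m−9=d, k−2=i, j−9=a, p−2=n.

meridian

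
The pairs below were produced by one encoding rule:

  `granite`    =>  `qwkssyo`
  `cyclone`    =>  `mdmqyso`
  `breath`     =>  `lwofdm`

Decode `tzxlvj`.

jungle

Shifts by position in granite: pos 0: g→q (+10), pos 1: r→w (+5), pos 2: a→k (+10), pos 3: n→s (+5) — repeating every 2. The shifts repeat in a cycle of length 2: positions 0,1,… shift by +10, +5, then the pattern repeats.
Undoing it on tzxlvj: t−10=j, z−5=u, x−10=n, l−5=g, v−10=l, j−5=e.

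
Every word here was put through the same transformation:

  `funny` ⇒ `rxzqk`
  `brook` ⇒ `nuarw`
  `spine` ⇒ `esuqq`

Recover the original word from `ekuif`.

shift

Shifts by position in funny: pos 0: f→r (+12), pos 1: u→x (+3), pos 2: n→z (+12), pos 3: n→q (+3) — repeating every 2. It's a Vigenère-style cipher with numeric key [12,3]: position i shifts by key[i mod 2].
Decoding ekuif: e−12=s, k−3=h, u−12=i, i−3=f, f−12=t.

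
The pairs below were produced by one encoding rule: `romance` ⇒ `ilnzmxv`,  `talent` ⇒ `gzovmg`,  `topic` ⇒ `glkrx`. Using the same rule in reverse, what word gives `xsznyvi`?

Each letter is replaced by its mirror in the alphabet: a↔z, b↔y, c↔x, and so on (the Atbash cipher).
Reversing it on xsznyvi: x↔c, s↔h, z↔a, n↔m, y↔b, v↔e, i↔r.

chamber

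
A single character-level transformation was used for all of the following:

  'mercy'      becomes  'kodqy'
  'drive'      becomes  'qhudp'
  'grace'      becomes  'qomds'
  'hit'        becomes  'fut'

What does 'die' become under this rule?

The output letters match the input read backwards, each shifted +12: mercy reversed is ycrem. The word is reversed, then every letter is shifted forward by 12.
For die: reverse → eid; then shift: e+12=q, i+12=u, d+12=p.

qup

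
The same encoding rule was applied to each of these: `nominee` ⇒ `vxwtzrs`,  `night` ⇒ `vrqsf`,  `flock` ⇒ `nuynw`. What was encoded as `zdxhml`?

In nominee: n→v is +8, o→x is +9, m→w is +10, i→t is +11 — the shift increases by 1 each position. Letter i (0-indexed) is shifted by i+8, so successive shifts are 8, 9, 10, ….
Decoding zdxhml: z−8=r, d−9=u, x−10=n, h−11=w, m−12=a, l−13=y.

runway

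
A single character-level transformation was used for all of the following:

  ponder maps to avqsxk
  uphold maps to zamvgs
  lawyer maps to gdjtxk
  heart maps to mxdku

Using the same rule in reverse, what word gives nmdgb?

chalk

p(15)→a(0) and o(14)→v(21) fit y≡5x+3 (mod 26); the inverse of 5 mod 26 is 21. Each letter's alphabet position (a=0..z=25) is mapped through 5·x+3 mod 26 — an affine cipher.
Undoing it on nmdgb: n(13)→21·(13−3)≡2=c; m(12)→21·(12−3)≡7=h; d(3)→21·(3−3)≡0=a; g(6)→21·(6−3)≡11=l; b(1)→21·(1−3)≡10=k (all mod 26).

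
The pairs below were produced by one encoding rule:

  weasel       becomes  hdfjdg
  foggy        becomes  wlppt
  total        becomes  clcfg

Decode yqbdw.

w(22)→h(7) and e(4)→d(3) fit y≡19x+5 (mod 26); the inverse of 19 mod 26 is 11. Each letter's alphabet position (a=0..z=25) is mapped through 19·x+5 mod 26 — an affine cipher.
Decoding yqbdw: y(24)→11·(24−5)≡1=b; q(16)→11·(16−5)≡17=r; b(1)→11·(1−5)≡8=i; d(3)→11·(3−5)≡4=e; w(22)→11·(22−5)≡5=f (all mod 26).

brief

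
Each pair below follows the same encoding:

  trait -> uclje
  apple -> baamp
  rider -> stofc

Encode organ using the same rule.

pcrby

Shifts by position in trait: pos 0: t→u (+1), pos 1: r→c (+11), pos 2: a→l (+11), pos 3: i→j (+1), pos 4: t→e (+11) — repeating every 3. It's a Vigenère-style cipher with numeric key [1,11,11]: position i shifts by key[i mod 3].
On organ: o+1=p, r+11=c, g+11=r, a+1=b, n+11=y.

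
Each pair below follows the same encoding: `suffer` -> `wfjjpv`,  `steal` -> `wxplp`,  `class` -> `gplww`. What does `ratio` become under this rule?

The rule splits by letter class: vowels +11, consonants +4.
On ratio: r(cons)+4=v, a(vowel)+11=l, t(cons)+4=x, i(vowel)+11=t, o(vowel)+11=z.

vlxtz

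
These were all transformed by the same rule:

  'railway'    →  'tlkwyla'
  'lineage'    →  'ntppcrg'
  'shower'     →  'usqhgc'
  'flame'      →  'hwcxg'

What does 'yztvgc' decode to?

Shifts by position in railway: pos 0: r→t (+2), pos 1: a→l (+11), pos 2: i→k (+2), pos 3: l→w (+11) — repeating every 2. It's a Vigenère-style cipher with numeric key [2,11]: position i shifts by key[i mod 2].
Decoding yztvgc: y−2=w, z−11=o, t−2=r, v−11=k, g−2=e, c−11=r.

worker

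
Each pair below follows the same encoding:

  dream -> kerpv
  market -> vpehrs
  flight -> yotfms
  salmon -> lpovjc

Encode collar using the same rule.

djoope

d(3)→k(10) and r(17)→e(4) fit y≡7x+15 (mod 26); the inverse of 7 mod 26 is 15. Each letter's alphabet position (a=0..z=25) is mapped through 7·x+15 mod 26 — an affine cipher.
For collar: c(2)→7·2+15≡3=d; o(14)→7·14+15≡9=j; l(11)→7·11+15≡14=o; l(11)→7·11+15≡14=o; a(0)→7·0+15≡15=p; r(17)→7·17+15≡4=e (all mod 26).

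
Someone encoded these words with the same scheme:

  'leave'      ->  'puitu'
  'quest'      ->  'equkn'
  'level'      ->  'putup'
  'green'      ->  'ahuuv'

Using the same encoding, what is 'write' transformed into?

l(11)→p(15) and e(4)→u(20) fit y≡3x+8 (mod 26); the inverse of 3 mod 26 is 9. Treating letters as 0–25, the rule is x ↦ 3x + 8 (mod 26).
Applying it to write: w(22)→3·22+8≡22=w; r(17)→3·17+8≡7=h; i(8)→3·8+8≡6=g; t(19)→3·19+8≡13=n; e(4)→3·4+8≡20=u (all mod 26).

whgnu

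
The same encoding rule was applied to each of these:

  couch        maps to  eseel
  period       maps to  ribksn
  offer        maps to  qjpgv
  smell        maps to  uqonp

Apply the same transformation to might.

Shifts by position in couch: pos 0: c→e (+2), pos 1: o→s (+4), pos 2: u→e (+10), pos 3: c→e (+2), pos 4: h→l (+4) — repeating every 3. The shifts repeat in a cycle of length 3: positions 0,1,… shift by +2, +4, +10, then the pattern repeats.
On might: m+2=o, i+4=m, g+10=q, h+2=j, t+4=x.

omqjx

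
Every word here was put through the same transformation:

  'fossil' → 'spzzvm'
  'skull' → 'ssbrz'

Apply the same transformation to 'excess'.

The output letters match the input read backwards, each shifted +7: fossil reversed is lissof. The word is reversed, then every letter is shifted forward by 7.
On excess: reverse → ssecxe; then shift: s+7=z, s+7=z, e+7=l, c+7=j, x+7=e, e+7=l.

zzljel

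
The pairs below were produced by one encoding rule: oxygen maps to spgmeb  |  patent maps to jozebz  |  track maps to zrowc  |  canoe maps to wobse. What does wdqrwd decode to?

church

o(14)→s(18) and x(23)→p(15) fit y≡17x+14 (mod 26); the inverse of 17 mod 26 is 23. Treating letters as 0–25, the rule is x ↦ 17x + 14 (mod 26).
Undoing it on wdqrwd: w(22)→23·(22−14)≡2=c; d(3)→23·(3−14)≡7=h; q(16)→23·(16−14)≡20=u; r(17)→23·(17−14)≡17=r; w(22)→23·(22−14)≡2=c; d(3)→23·(3−14)≡7=h (all mod 26).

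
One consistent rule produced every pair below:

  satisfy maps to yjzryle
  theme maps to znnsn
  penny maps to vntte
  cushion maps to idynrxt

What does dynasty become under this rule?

jetjyze

The shift depends on letter class: consonant s→y is +6, but vowel a→j is +9. The rule splits by letter class: vowels +9, consonants +6.
On dynasty: d(cons)+6=j, y(cons)+6=e, n(cons)+6=t, a(vowel)+9=j, s(cons)+6=y, t(cons)+6=z, y(cons)+6=e.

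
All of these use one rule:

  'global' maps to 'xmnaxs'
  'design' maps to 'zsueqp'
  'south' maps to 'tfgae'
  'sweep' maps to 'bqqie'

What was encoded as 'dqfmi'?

Two steps: reverse the string, then apply a Caesar shift of +12.
Decoding dqfmi: shift back: d−12=r, q−12=e, f−12=t, m−12=a, i−12=w → retaw; then reverse → water.

water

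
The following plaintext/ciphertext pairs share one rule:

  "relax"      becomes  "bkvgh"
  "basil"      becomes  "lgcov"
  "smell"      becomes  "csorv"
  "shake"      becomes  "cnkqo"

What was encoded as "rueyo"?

Shifts by position in relax: pos 0: r→b (+10), pos 1: e→k (+6), pos 2: l→v (+10), pos 3: a→g (+6) — repeating every 2. A repeating key of period 2 is used — shifts +10, +6 over and over.
Decoding rueyo: r−10=h, u−6=o, e−10=u, y−6=s, o−10=e.

house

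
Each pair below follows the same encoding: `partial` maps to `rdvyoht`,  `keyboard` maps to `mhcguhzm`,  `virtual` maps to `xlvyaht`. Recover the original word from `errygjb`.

In partial: p→r is +2, a→d is +3, r→v is +4, t→y is +5 — the shift increases by 1 each position. The shift increases by 1 at each position, starting from +2: 2, 3, 4, ….
Decoding errygjb: e−2=c, r−3=o, r−4=n, y−5=t, g−6=a, j−7=c, b−8=t.

contact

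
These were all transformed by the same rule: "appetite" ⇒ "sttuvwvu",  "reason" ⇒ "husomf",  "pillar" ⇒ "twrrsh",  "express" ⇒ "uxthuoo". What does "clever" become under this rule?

grujuh

Treating letters as 0–25, the rule is x ↦ 7x + 18 (mod 26).
On clever: c(2)→7·2+18≡6=g; l(11)→7·11+18≡17=r; e(4)→7·4+18≡20=u; v(21)→7·21+18≡9=j; e(4)→7·4+18≡20=u; r(17)→7·17+18≡7=h (all mod 26).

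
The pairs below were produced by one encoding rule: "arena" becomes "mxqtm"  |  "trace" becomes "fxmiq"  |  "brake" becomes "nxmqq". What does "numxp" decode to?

Shifts by position in arena: pos 0: a→m (+12), pos 1: r→x (+6), pos 2: e→q (+12), pos 3: n→t (+6) — repeating every 2. The shifts repeat in a cycle of length 2: positions 0,1,… shift by +12, +6, then the pattern repeats.
Undoing it on numxp: n−12=b, u−6=o, m−12=a, x−6=r, p−12=d.

board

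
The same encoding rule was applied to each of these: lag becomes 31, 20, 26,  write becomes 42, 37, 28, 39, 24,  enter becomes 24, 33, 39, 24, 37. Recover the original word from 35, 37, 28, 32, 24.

l is letter #12 and maps to 31: an offset of 19. Letters become their 1-based position plus 19 (so a→20, b→21, …).
Undoing it on 35, 37, 28, 32, 24: 35→(35−19)÷1=16=p, 37→(37−19)÷1=18=r, 28→(28−19)÷1=9=i, 32→(32−19)÷1=13=m, 24→(24−19)÷1=5=e.

prime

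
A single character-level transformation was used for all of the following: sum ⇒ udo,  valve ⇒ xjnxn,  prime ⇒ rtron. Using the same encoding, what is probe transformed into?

The shift depends on letter class: consonant s→u is +2, but vowel u→d is +9. The rule splits by letter class: vowels +9, consonants +2.
For probe: p(cons)+2=r, r(cons)+2=t, o(vowel)+9=x, b(cons)+2=d, e(vowel)+9=n.

rtxdn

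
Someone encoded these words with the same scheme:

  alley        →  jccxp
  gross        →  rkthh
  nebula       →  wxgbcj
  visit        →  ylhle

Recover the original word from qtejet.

potato

Treating letters as 0–25, the rule is x ↦ 23x + 9 (mod 26).
Decoding qtejet: q(16)→17·(16−9)≡15=p; t(19)→17·(19−9)≡14=o; e(4)→17·(4−9)≡19=t; j(9)→17·(9−9)≡0=a; e(4)→17·(4−9)≡19=t; t(19)→17·(19−9)≡14=o (all mod 26).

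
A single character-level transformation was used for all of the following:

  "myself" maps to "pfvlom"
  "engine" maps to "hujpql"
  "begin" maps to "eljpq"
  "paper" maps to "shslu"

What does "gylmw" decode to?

drift

Shifts by position in myself: pos 0: m→p (+3), pos 1: y→f (+7), pos 2: s→v (+3), pos 3: e→l (+7) — repeating every 2. The shifts repeat in a cycle of length 2: positions 0,1,… shift by +3, +7, then the pattern repeats.
Reversing it on gylmw: g−3=d, y−7=r, l−3=i, m−7=f, w−3=t.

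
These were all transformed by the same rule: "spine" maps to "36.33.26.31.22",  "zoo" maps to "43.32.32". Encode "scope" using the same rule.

Each letter is replaced by its alphabet position (a=1..z=26) + 17.
On scope: s=19→36, c=3→20, o=15→32, p=16→33, e=5→22.

36.20.32.33.22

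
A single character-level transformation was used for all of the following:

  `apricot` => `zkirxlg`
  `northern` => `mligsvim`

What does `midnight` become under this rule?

Each pair mirrors across the alphabet (a↔z, p↔k, r↔i): positions sum to 25. Letters are reflected about the middle of the alphabet (position → 25−position): Atbash.
On midnight: m↔n, i↔r, d↔w, n↔m, i↔r, g↔t, h↔s, t↔g.

nrwmrtsg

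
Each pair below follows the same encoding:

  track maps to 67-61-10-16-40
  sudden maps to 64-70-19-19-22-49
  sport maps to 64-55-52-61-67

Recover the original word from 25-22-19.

fed

t(#20)→67 and r(#18)→61: differences scale by 3, so n = 3·pos + 7. The formula is n = 3×(alphabet index, a=1) + 7.
Undoing it on 25-22-19: 25→(25−7)÷3=6=f, 22→(22−7)÷3=5=e, 19→(19−7)÷3=4=d.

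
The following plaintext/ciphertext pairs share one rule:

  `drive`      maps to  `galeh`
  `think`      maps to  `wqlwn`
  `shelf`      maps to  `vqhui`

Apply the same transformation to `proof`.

Shifts by position in drive: pos 0: d→g (+3), pos 1: r→a (+9), pos 2: i→l (+3), pos 3: v→e (+9) — repeating every 2. The shifts repeat in a cycle of length 2: positions 0,1,… shift by +3, +9, then the pattern repeats.
Applying it to proof: p+3=s, r+9=a, o+3=r, o+9=x, f+3=i.

sarxi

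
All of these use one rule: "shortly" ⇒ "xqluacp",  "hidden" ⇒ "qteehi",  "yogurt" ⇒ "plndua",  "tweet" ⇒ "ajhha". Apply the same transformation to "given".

Treating letters as 0–25, the rule is x ↦ 3x + 21 (mod 26).
Applying it to given: g(6)→3·6+21≡13=n; i(8)→3·8+21≡19=t; v(21)→3·21+21≡6=g; e(4)→3·4+21≡7=h; n(13)→3·13+21≡8=i (all mod 26).

ntghi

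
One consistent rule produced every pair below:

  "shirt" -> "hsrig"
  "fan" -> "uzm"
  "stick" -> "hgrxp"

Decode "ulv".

foe

Each pair mirrors across the alphabet (s↔h, h↔s, i↔r): positions sum to 25. Letters are reflected about the middle of the alphabet (position → 25−position): Atbash.
Undoing it on ulv: u↔f, l↔o, v↔e.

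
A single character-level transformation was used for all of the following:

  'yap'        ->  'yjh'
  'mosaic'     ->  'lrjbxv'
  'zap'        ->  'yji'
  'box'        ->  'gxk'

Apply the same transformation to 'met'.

The output letters match the input read backwards, each shifted +9: yap reversed is pay. The word is reversed, then every letter is shifted forward by 9.
For met: reverse → tem; then shift: t+9=c, e+9=n, m+9=v.

cnv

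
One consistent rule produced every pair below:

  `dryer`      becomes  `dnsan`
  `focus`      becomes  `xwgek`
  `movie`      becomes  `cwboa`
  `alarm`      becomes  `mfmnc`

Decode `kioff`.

skill

d(3)→d(3) and r(17)→n(13) fit y≡23x+12 (mod 26); the inverse of 23 mod 26 is 17. Treating letters as 0–25, the rule is x ↦ 23x + 12 (mod 26).
Decoding kioff: k(10)→17·(10−12)≡18=s; i(8)→17·(8−12)≡10=k; o(14)→17·(14−12)≡8=i; f(5)→17·(5−12)≡11=l; f(5)→17·(5−12)≡11=l (all mod 26).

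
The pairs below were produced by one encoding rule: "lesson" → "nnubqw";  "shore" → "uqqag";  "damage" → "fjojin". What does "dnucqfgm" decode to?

bestowed

Shifts by position in lesson: pos 0: l→n (+2), pos 1: e→n (+9), pos 2: s→u (+2), pos 3: s→b (+9) — repeating every 2. The shifts repeat in a cycle of length 2: positions 0,1,… shift by +2, +9, then the pattern repeats.
Decoding dnucqfgm: d−2=b, n−9=e, u−2=s, c−9=t, q−2=o, f−9=w, g−2=e, m−9=d.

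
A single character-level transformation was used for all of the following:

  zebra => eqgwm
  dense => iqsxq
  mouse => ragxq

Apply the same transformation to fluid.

The shift depends on letter class: consonant z→e is +5, but vowel e→q is +12. The rule splits by letter class: vowels +12, consonants +5.
On fluid: f(cons)+5=k, l(cons)+5=q, u(vowel)+12=g, i(vowel)+12=u, d(cons)+5=i.

kqgui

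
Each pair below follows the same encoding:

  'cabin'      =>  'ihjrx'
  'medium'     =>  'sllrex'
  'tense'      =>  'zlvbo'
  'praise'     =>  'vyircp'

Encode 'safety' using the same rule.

In cabin: c→i is +6, a→h is +7, b→j is +8, i→r is +9 — the shift increases by 1 each position. Each letter shifts forward by (position + 6), i.e. 6, 7, 8, … — the shift grows by one for each successive letter.
Applying it to safety: s+6=y, a+7=h, f+8=n, e+9=n, t+10=d, y+11=j.

yhnndj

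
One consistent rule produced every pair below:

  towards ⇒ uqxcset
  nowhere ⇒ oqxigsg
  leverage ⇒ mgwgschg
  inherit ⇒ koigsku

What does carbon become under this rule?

dcscqo

The shift depends on letter class: consonant t→u is +1, but vowel o→q is +2. Two shifts are in play — +2 for a/e/i/o/u, +1 for every other letter.
For carbon: c(cons)+1=d, a(vowel)+2=c, r(cons)+1=s, b(cons)+1=c, o(vowel)+2=q, n(cons)+1=o.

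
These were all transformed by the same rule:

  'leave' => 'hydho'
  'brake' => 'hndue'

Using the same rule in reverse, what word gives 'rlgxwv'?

The output letters match the input read backwards, each shifted +3: leave reversed is evael. Read the word backwards and shift each letter +3.
Undoing it on rlgxwv: shift back: r−3=o, l−3=i, g−3=d, x−3=u, w−3=t, v−3=s → oiduts; then reverse → studio.

studio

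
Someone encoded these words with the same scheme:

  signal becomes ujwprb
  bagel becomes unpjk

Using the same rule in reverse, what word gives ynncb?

The output letters match the input read backwards, each shifted +9: signal reversed is langis. Read the word backwards and shift each letter +9.
Undoing it on ynncb: shift back: y−9=p, n−9=e, n−9=e, c−9=t, b−9=s → peets; then reverse → steep.

steep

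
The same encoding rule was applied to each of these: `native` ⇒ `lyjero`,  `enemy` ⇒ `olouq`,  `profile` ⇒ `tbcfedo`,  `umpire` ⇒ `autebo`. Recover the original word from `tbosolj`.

present

n(13)→l(11) and a(0)→y(24) fit y≡17x+24 (mod 26); the inverse of 17 mod 26 is 23. Each letter's alphabet position (a=0..z=25) is mapped through 17·x+24 mod 26 — an affine cipher.
Undoing it on tbosolj: t(19)→23·(19−24)≡15=p; b(1)→23·(1−24)≡17=r; o(14)→23·(14−24)≡4=e; s(18)→23·(18−24)≡18=s; o(14)→23·(14−24)≡4=e; l(11)→23·(11−24)≡13=n; j(9)→23·(9−24)≡19=t (all mod 26).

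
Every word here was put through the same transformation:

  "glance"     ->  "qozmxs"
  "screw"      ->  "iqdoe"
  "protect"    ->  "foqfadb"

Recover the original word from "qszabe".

sponge

The output letters match the input read backwards, each shifted +12: glance reversed is ecnalg. The word is reversed, then every letter is shifted forward by 12.
Reversing it on qszabe: shift back: q−12=e, s−12=g, z−12=n, a−12=o, b−12=p, e−12=s → egnops; then reverse → sponge.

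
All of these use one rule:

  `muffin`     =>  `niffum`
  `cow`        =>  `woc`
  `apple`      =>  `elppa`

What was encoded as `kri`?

irk

The output letters match the input read backwards: muffin reversed is niffum. The word is simply reversed.
Reversing it on kri: then reverse → irk.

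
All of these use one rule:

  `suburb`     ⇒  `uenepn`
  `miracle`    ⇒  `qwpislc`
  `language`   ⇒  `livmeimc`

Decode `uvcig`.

s(18)→u(20) and u(20)→e(4) fit y≡5x+8 (mod 26); the inverse of 5 mod 26 is 21. Treating letters as 0–25, the rule is x ↦ 5x + 8 (mod 26).
Reversing it on uvcig: u(20)→21·(20−8)≡18=s; v(21)→21·(21−8)≡13=n; c(2)→21·(2−8)≡4=e; i(8)→21·(8−8)≡0=a; g(6)→21·(6−8)≡10=k (all mod 26).

sneak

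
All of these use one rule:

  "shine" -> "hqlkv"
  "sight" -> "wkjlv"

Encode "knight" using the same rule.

wkjlqn

The output letters match the input read backwards, each shifted +3: shine reversed is enihs. The word is reversed, then every letter is shifted forward by 3.
On knight: reverse → thgink; then shift: t+3=w, h+3=k, g+3=j, i+3=l, n+3=q, k+3=n.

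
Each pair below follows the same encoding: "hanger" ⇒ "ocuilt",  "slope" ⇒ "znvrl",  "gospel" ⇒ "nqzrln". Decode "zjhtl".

Shifts by position in hanger: pos 0: h→o (+7), pos 1: a→c (+2), pos 2: n→u (+7), pos 3: g→i (+2) — repeating every 2. The shifts repeat in a cycle of length 2: positions 0,1,… shift by +7, +2, then the pattern repeats.
Reversing it on zjhtl: z−7=s, j−2=h, h−7=a, t−2=r, l−7=e.

share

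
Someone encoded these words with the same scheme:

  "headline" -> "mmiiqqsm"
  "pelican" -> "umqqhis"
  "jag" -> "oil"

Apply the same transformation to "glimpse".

The shift depends on letter class: consonant h→m is +5, but vowel e→m is +8. Two shifts are in play — +8 for a/e/i/o/u, +5 for every other letter.
For glimpse: g(cons)+5=l, l(cons)+5=q, i(vowel)+8=q, m(cons)+5=r, p(cons)+5=u, s(cons)+5=x, e(vowel)+8=m.

lqqruxm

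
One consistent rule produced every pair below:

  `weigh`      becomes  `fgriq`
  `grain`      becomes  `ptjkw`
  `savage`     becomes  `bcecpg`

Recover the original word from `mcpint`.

dagger

Shifts by position in weigh: pos 0: w→f (+9), pos 1: e→g (+2), pos 2: i→r (+9), pos 3: g→i (+2) — repeating every 2. The shifts repeat in a cycle of length 2: positions 0,1,… shift by +9, +2, then the pattern repeats.
Undoing it on mcpint: m−9=d, c−2=a, p−9=g, i−2=g, n−9=e, t−2=r.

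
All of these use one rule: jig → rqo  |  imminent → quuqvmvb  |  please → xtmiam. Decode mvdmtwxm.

envelope

Compare letters: j→r is +8, i→q is +8, g→o is +8 — a constant shift. This is a Caesar cipher with shift 8.
Undoing it on mvdmtwxm: m−8=e, v−8=n, d−8=v, m−8=e, t−8=l, w−8=o, x−8=p, m−8=e.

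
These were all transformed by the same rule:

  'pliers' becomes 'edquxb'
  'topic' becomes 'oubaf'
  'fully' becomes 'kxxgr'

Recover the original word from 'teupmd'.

The output letters match the input read backwards, each shifted +12: pliers reversed is sreilp. Two steps: reverse the string, then apply a Caesar shift of +12.
Undoing it on teupmd: shift back: t−12=h, e−12=s, u−12=i, p−12=d, m−12=a, d−12=r → hsidar; then reverse → radish.

radish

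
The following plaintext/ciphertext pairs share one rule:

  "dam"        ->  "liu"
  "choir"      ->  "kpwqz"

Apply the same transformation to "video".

dqlmw

Compare letters: d→l is +8, a→i is +8, m→u is +8 — a constant shift. This is a Caesar cipher with shift 8.
Applying it to video: v+8=d, i+8=q, d+8=l, e+8=m, o+8=w.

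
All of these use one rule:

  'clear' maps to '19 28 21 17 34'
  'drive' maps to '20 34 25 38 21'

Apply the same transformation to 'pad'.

c is letter #3 and maps to 19: an offset of 16. Letters become their 1-based position plus 16 (so a→17, b→18, …).
For pad: p=16→32, a=1→17, d=4→20.

32 17 20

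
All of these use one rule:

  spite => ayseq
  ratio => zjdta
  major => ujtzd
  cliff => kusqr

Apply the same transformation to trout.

In spite: s→a is +8, p→y is +9, i→s is +10, t→e is +11 — the shift increases by 1 each position. Letter i (0-indexed) is shifted by i+8, so successive shifts are 8, 9, 10, ….
On trout: t+8=b, r+9=a, o+10=y, u+11=f, t+12=f.

bayff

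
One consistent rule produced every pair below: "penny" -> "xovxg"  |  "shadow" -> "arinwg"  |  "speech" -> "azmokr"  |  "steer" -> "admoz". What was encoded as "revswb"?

Shifts by position in penny: pos 0: p→x (+8), pos 1: e→o (+10), pos 2: n→v (+8), pos 3: n→x (+10) — repeating every 2. The shifts repeat in a cycle of length 2: positions 0,1,… shift by +8, +10, then the pattern repeats.
Reversing it on revswb: r−8=j, e−10=u, v−8=n, s−10=i, w−8=o, b−10=r.

junior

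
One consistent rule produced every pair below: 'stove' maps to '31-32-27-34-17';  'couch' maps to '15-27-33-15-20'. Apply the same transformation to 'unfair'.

33-26-18-13-21-30

s is letter #19 and maps to 31: an offset of 12. Each letter is replaced by its alphabet position (a=1..z=26) + 12.
Applying it to unfair: u=21→33, n=14→26, f=6→18, a=1→13, i=9→21, r=18→30.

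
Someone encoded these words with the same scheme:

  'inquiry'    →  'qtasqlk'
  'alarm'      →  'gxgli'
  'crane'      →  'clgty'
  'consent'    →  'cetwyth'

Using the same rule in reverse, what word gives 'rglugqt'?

i(8)→q(16) and n(13)→t(19) fit y≡11x+6 (mod 26); the inverse of 11 mod 26 is 19. Each letter's alphabet position (a=0..z=25) is mapped through 11·x+6 mod 26 — an affine cipher.
Undoing it on rglugqt: r(17)→19·(17−6)≡1=b; g(6)→19·(6−6)≡0=a; l(11)→19·(11−6)≡17=r; u(20)→19·(20−6)≡6=g; g(6)→19·(6−6)≡0=a; q(16)→19·(16−6)≡8=i; t(19)→19·(19−6)≡13=n (all mod 26).

bargain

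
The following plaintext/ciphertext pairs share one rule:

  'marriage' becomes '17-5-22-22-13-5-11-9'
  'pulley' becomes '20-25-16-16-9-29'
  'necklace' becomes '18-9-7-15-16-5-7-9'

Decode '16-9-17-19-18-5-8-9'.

The number is (letter's place in the alphabet, a=1) + 4.
Reversing it on 16-9-17-19-18-5-8-9: 16→(16−4)÷1=12=l, 9→(9−4)÷1=5=e, 17→(17−4)÷1=13=m, 19→(19−4)÷1=15=o, 18→(18−4)÷1=14=n, 5→(5−4)÷1=1=a, 8→(8−4)÷1=4=d, 9→(9−4)÷1=5=e.

lemonade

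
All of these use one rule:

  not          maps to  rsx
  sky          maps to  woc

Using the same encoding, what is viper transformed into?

zmtiv

Compare letters: n→r is +4, o→s is +4, t→x is +4 — a constant shift. This is a Caesar cipher with shift 4.
Applying it to viper: v+4=z, i+4=m, p+4=t, e+4=i, r+4=v.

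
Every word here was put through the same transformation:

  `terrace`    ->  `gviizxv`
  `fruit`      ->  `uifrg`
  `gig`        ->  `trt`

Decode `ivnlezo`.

removal

Each pair mirrors across the alphabet (t↔g, e↔v, r↔i): positions sum to 25. Each letter is replaced by its mirror in the alphabet: a↔z, b↔y, c↔x, and so on (the Atbash cipher).
Decoding ivnlezo: i↔r, v↔e, n↔m, l↔o, e↔v, z↔a, o↔l.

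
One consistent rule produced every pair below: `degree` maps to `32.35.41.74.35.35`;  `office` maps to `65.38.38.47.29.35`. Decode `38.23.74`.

far

With a=1..z=26, the number is 3·pos + 20.
Undoing it on 38.23.74: 38→(38−20)÷3=6=f, 23→(23−20)÷3=1=a, 74→(74−20)÷3=18=r.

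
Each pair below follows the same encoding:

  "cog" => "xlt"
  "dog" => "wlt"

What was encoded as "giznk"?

Letters are reflected about the middle of the alphabet (position → 25−position): Atbash.
Undoing it on giznk: g↔t, i↔r, z↔a, n↔m, k↔p.

tramp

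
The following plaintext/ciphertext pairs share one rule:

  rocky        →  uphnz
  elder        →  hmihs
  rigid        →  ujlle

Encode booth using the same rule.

eptwi

The shifts repeat in a cycle of length 3: positions 0,1,… shift by +3, +1, +5, then the pattern repeats.
Applying it to booth: b+3=e, o+1=p, o+5=t, t+3=w, h+1=i.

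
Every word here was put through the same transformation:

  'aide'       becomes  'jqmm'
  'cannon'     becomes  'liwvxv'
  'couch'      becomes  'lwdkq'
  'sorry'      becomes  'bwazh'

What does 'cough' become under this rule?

lwdoq

Shifts by position in aide: pos 0: a→j (+9), pos 1: i→q (+8), pos 2: d→m (+9), pos 3: e→m (+8) — repeating every 2. A repeating key of period 2 is used — shifts +9, +8 over and over.
For cough: c+9=l, o+8=w, u+9=d, g+8=o, h+9=q.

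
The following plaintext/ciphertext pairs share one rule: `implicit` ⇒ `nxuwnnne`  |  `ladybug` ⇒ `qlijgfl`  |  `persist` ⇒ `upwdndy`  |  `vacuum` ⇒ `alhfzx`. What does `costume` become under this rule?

hzxezxj

Shifts by position in implicit: pos 0: i→n (+5), pos 1: m→x (+11), pos 2: p→u (+5), pos 3: l→w (+11) — repeating every 2. The shifts repeat in a cycle of length 2: positions 0,1,… shift by +5, +11, then the pattern repeats.
Applying it to costume: c+5=h, o+11=z, s+5=x, t+11=e, u+5=z, m+11=x, e+5=j.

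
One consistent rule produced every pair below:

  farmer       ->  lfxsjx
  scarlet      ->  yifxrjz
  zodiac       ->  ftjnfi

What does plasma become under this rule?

vrfysf

The shift depends on letter class: consonant f→l is +6, but vowel a→f is +5. Vowels shift forward by 5 and consonants shift forward by 6.
On plasma: p(cons)+6=v, l(cons)+6=r, a(vowel)+5=f, s(cons)+6=y, m(cons)+6=s, a(vowel)+5=f.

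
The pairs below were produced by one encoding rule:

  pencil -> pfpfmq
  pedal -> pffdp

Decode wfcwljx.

weather

In pencil: p→p is +0, e→f is +1, n→p is +2, c→f is +3 — the shift increases by 1 each position. Letter i (0-indexed) is shifted by i+0, so successive shifts are 0, 1, 2, ….
Reversing it on wfcwljx: w−0=w, f−1=e, c−2=a, w−3=t, l−4=h, j−5=e, x−6=r.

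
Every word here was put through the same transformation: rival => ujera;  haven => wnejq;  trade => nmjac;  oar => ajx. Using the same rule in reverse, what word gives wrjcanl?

certain

Read the word backwards and shift each letter +9.
Reversing it on wrjcanl: shift back: w−9=n, r−9=i, j−9=a, c−9=t, a−9=r, n−9=e, l−9=c → niatrec; then reverse → certain.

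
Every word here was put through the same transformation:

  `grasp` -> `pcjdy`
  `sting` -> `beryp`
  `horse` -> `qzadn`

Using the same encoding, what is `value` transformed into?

elufn

Shifts by position in grasp: pos 0: g→p (+9), pos 1: r→c (+11), pos 2: a→j (+9), pos 3: s→d (+11) — repeating every 2. It's a Vigenère-style cipher with numeric key [9,11]: position i shifts by key[i mod 2].
On value: v+9=e, a+11=l, l+9=u, u+11=f, e+9=n.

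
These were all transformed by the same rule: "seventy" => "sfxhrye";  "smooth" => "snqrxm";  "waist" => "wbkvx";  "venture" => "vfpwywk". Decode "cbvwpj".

cattle

In seventy: s→s is +0, e→f is +1, v→x is +2, e→h is +3 — the shift increases by 1 each position. The shift increases by 1 at each position, starting from +0: 0, 1, 2, ….
Decoding cbvwpj: c−0=c, b−1=a, v−2=t, w−3=t, p−4=l, j−5=e.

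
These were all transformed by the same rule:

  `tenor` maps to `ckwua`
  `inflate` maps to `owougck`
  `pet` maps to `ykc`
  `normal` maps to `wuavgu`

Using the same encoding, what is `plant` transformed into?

The shift depends on letter class: consonant t→c is +9, but vowel e→k is +6. Vowels shift forward by 6 and consonants shift forward by 9.
On plant: p(cons)+9=y, l(cons)+9=u, a(vowel)+6=g, n(cons)+9=w, t(cons)+9=c.

yugwc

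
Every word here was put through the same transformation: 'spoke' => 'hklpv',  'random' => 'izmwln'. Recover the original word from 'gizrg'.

Letters are reflected about the middle of the alphabet (position → 25−position): Atbash.
Decoding gizrg: g↔t, i↔r, z↔a, r↔i, g↔t.

trait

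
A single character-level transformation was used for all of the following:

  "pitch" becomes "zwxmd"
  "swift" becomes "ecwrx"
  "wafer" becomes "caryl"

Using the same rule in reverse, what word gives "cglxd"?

worth

Treating letters as 0–25, the rule is x ↦ 19x + 0 (mod 26).
Reversing it on cglxd: c(2)→11·(2−0)≡22=w; g(6)→11·(6−0)≡14=o; l(11)→11·(11−0)≡17=r; x(23)→11·(23−0)≡19=t; d(3)→11·(3−0)≡7=h (all mod 26).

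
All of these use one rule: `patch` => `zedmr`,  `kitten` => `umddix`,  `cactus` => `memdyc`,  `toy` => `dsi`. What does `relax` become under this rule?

biveh

Two shifts are in play — +4 for a/e/i/o/u, +10 for every other letter.
Applying it to relax: r(cons)+10=b, e(vowel)+4=i, l(cons)+10=v, a(vowel)+4=e, x(cons)+10=h.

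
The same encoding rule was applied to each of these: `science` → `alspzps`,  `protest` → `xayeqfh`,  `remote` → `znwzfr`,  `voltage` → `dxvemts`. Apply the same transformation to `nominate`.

vxwtznht

In science: s→a is +8, c→l is +9, i→s is +10, e→p is +11 — the shift increases by 1 each position. The shift increases by 1 at each position, starting from +8: 8, 9, 10, ….
On nominate: n+8=v, o+9=x, m+10=w, i+11=t, n+12=z, a+13=n, t+14=h, e+15=t.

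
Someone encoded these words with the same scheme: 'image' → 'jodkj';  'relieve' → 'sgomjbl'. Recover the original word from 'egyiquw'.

In image: i→j is +1, m→o is +2, a→d is +3, g→k is +4 — the shift increases by 1 each position. The shift increases by 1 at each position, starting from +1: 1, 2, 3, ….
Decoding egyiquw: e−1=d, g−2=e, y−3=v, i−4=e, q−5=l, u−6=o, w−7=p.

develop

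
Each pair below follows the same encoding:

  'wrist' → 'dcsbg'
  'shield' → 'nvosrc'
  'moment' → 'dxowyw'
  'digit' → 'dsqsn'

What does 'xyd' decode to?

ton

The output letters match the input read backwards, each shifted +10: wrist reversed is tsirw. Read the word backwards and shift each letter +10.
Decoding xyd: shift back: x−10=n, y−10=o, d−10=t → not; then reverse → ton.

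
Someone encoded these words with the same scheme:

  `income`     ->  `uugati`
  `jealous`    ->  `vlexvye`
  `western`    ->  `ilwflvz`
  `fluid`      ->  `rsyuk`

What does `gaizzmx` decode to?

Shifts by position in income: pos 0: i→u (+12), pos 1: n→u (+7), pos 2: c→g (+4), pos 3: o→a (+12), pos 4: m→t (+7), pos 5: e→i (+4) — repeating every 3. The shifts repeat in a cycle of length 3: positions 0,1,… shift by +12, +7, +4, then the pattern repeats.
Reversing it on gaizzmx: g−12=u, a−7=t, i−4=e, z−12=n, z−7=s, m−4=i, x−12=l.

utensil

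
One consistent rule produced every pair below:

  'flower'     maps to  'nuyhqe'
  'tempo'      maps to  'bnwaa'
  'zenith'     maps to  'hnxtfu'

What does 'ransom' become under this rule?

In flower: f→n is +8, l→u is +9, o→y is +10, w→h is +11 — the shift increases by 1 each position. Each letter shifts forward by (position + 8), i.e. 8, 9, 10, … — the shift grows by one for each successive letter.
Applying it to ransom: r+8=z, a+9=j, n+10=x, s+11=d, o+12=a, m+13=z.

zjxdaz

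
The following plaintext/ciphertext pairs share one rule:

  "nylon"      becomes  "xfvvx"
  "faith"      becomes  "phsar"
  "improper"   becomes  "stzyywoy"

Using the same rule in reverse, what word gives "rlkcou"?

heaven

The shifts repeat in a cycle of length 2: positions 0,1,… shift by +10, +7, then the pattern repeats.
Reversing it on rlkcou: r−10=h, l−7=e, k−10=a, c−7=v, o−10=e, u−7=n.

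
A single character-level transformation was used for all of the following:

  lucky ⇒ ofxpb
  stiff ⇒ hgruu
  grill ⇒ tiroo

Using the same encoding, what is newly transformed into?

mvdob

Each pair mirrors across the alphabet (l↔o, u↔f, c↔x): positions sum to 25. This is the alphabet-reversal cipher (Atbash): a becomes z, b becomes y, etc.
On newly: n↔m, e↔v, w↔d, l↔o, y↔b.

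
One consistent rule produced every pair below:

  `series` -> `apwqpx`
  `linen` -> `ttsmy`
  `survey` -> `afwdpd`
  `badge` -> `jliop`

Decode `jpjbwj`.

beetle

A repeating key of period 3 is used — shifts +8, +11, +5 over and over.
Reversing it on jpjbwj: j−8=b, p−11=e, j−5=e, b−8=t, w−11=l, j−5=e.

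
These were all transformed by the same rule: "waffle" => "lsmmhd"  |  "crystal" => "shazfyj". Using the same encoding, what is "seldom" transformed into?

tvkslz

The output letters match the input read backwards, each shifted +7: waffle reversed is elffaw. Read the word backwards and shift each letter +7.
Applying it to seldom: reverse → modles; then shift: m+7=t, o+7=v, d+7=k, l+7=s, e+7=l, s+7=z.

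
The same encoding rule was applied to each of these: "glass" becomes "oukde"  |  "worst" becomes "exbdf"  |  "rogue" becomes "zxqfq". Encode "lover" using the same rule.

In glass: g→o is +8, l→u is +9, a→k is +10, s→d is +11 — the shift increases by 1 each position. Each letter shifts forward by (position + 8), i.e. 8, 9, 10, … — the shift grows by one for each successive letter.
Applying it to lover: l+8=t, o+9=x, v+10=f, e+11=p, r+12=d.

txfpd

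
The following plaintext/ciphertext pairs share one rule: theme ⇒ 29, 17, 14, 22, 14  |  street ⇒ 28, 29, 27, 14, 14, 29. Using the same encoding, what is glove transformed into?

16, 21, 24, 31, 14

t is letter #20 and maps to 29: an offset of 9. Each letter is replaced by its alphabet position (a=1..z=26) + 9.
Applying it to glove: g=7→16, l=12→21, o=15→24, v=22→31, e=5→14.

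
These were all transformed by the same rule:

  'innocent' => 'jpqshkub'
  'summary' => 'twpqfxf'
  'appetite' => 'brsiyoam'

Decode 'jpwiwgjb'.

interact

Letter i (0-indexed) is shifted by i+1, so successive shifts are 1, 2, 3, ….
Undoing it on jpwiwgjb: j−1=i, p−2=n, w−3=t, i−4=e, w−5=r, g−6=a, j−7=c, b−8=t.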